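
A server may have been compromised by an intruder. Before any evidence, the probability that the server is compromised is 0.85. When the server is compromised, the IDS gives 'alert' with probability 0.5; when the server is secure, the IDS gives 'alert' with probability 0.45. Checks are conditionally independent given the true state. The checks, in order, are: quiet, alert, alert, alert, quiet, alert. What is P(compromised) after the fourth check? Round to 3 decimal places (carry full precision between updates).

0.876

After 'quiet': P(compromised) = 0.5·0.8500 / (0.5·0.8500 + 0.55·0.1500) ≈ 0.8374
After 'alert': P(compromised) = 0.5·0.8374 / (0.5·0.8374 + 0.45·0.1626) ≈ 0.8513
After 'alert': P(compromised) = 0.5·0.8513 / (0.5·0.8513 + 0.45·0.1487) ≈ 0.8641
After 'alert': P(compromised) = 0.5·0.8641 / (0.5·0.8641 + 0.45·0.1359) ≈ 0.8760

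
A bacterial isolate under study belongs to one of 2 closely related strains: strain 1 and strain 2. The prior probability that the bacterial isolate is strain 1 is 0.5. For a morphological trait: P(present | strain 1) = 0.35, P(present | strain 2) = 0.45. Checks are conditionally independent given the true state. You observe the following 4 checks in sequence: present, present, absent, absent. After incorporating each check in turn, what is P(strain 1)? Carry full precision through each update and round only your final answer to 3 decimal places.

0.458

After 'present': P(strain 1) = 0.35·0.5000 / (0.35·0.5000 + 0.45·0.5000) ≈ 0.4375
After 'present': P(strain 1) = 0.35·0.4375 / (0.35·0.4375 + 0.45·0.5625) ≈ 0.3769
After 'absent': P(strain 1) = 0.65·0.3769 / (0.65·0.3769 + 0.55·0.6231) ≈ 0.4169
After 'absent': P(strain 1) = 0.65·0.4169 / (0.65·0.4169 + 0.55·0.5831) ≈ 0.4580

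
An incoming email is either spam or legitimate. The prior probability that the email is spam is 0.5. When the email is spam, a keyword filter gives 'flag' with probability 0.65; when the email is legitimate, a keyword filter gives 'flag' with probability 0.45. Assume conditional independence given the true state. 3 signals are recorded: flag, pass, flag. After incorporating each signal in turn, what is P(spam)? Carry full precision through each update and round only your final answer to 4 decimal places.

Each posterior becomes the prior for the next update.
After 'flag': P(spam) = 0.65·0.5000 / (0.65·0.5000 + 0.45·0.5000) ≈ 0.5909
After 'pass': P(spam) = 0.35·0.5909 / (0.35·0.5909 + 0.55·0.4091) ≈ 0.4789
After 'flag': P(spam) = 0.65·0.4789 / (0.65·0.4789 + 0.45·0.5211) ≈ 0.5704

0.5704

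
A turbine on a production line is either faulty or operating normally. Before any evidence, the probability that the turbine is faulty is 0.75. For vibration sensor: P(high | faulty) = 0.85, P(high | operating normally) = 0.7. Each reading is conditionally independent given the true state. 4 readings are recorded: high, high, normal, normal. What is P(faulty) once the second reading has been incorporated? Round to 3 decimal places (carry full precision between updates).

0.816

Apply Bayes' rule sequentially, carrying P(faulty) forward.
After 'high': P(faulty) = 0.85·0.7500 / (0.85·0.7500 + 0.7·0.2500) ≈ 0.7846
After 'high': P(faulty) = 0.85·0.7846 / (0.85·0.7846 + 0.7·0.2154) ≈ 0.8156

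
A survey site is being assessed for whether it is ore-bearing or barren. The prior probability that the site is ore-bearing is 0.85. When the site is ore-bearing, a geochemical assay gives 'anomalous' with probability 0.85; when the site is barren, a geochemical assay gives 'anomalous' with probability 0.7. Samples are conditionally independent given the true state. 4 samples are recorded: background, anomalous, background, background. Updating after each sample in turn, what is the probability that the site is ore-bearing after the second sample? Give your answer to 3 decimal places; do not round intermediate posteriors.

0.775

After 'background': P(ore) = 0.15·0.8500 / (0.15·0.8500 + 0.3·0.1500) ≈ 0.7391
After 'anomalous': P(ore) = 0.85·0.7391 / (0.85·0.7391 + 0.7·0.2609) ≈ 0.7748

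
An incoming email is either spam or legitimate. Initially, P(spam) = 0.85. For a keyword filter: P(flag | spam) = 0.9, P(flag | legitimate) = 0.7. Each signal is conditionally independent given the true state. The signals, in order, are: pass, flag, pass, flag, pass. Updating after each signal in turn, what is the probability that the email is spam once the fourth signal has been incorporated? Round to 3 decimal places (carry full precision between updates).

After 'pass': P(spam) = 0.1·0.8500 / (0.1·0.8500 + 0.3·0.1500) ≈ 0.6538
After 'flag': P(spam) = 0.9·0.6538 / (0.9·0.6538 + 0.7·0.3462) ≈ 0.7083
After 'pass': P(spam) = 0.1·0.7083 / (0.1·0.7083 + 0.3·0.2917) ≈ 0.4474
After 'flag': P(spam) = 0.9·0.4474 / (0.9·0.4474 + 0.7·0.5526) ≈ 0.5100

0.510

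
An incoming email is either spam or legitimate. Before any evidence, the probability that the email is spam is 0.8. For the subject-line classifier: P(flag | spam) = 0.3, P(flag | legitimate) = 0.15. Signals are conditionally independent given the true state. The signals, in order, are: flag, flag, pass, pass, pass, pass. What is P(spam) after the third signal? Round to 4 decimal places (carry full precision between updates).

After 'flag': P(spam) = 0.3·0.8000 / (0.3·0.8000 + 0.15·0.2000) ≈ 0.8889
After 'flag': P(spam) = 0.3·0.8889 / (0.3·0.8889 + 0.15·0.1111) ≈ 0.9412
After 'pass': P(spam) = 0.7·0.9412 / (0.7·0.9412 + 0.85·0.0588) ≈ 0.9295

0.9295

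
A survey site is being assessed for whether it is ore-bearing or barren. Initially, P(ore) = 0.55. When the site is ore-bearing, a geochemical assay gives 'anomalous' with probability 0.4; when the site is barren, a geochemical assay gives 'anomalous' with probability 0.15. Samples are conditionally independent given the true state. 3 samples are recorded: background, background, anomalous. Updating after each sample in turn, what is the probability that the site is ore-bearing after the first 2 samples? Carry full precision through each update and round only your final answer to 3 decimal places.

0.378

Each posterior becomes the prior for the next update.
After 'background': P(ore) = 0.6·0.5500 / (0.6·0.5500 + 0.85·0.4500) ≈ 0.4632
After 'background': P(ore) = 0.6·0.4632 / (0.6·0.4632 + 0.85·0.5368) ≈ 0.3785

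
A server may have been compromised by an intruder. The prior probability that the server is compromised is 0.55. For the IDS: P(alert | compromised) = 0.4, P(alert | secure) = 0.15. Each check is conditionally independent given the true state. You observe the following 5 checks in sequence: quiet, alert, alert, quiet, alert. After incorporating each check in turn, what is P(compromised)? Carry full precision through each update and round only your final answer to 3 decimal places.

0.920

After 'quiet': P(compromised) = 0.6·0.5500 / (0.6·0.5500 + 0.85·0.4500) ≈ 0.4632
After 'alert': P(compromised) = 0.4·0.4632 / (0.4·0.4632 + 0.15·0.5368) ≈ 0.6970
After 'alert': P(compromised) = 0.4·0.6970 / (0.4·0.6970 + 0.15·0.3030) ≈ 0.8598
After 'quiet': P(compromised) = 0.6·0.8598 / (0.6·0.8598 + 0.85·0.1402) ≈ 0.8124
After 'alert': P(compromised) = 0.4·0.8124 / (0.4·0.8124 + 0.15·0.1876) ≈ 0.9203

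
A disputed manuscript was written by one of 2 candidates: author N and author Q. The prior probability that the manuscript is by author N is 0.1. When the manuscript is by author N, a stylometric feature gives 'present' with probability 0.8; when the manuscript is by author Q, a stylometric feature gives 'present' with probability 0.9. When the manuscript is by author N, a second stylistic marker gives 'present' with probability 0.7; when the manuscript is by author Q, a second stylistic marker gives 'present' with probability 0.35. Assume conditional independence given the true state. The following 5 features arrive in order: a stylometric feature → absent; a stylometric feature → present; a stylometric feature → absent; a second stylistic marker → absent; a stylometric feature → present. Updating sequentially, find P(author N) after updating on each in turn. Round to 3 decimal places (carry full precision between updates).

After a stylometric feature='absent': P(author N) = 0.2·0.1000 / (0.2·0.1000 + 0.1·0.9000) ≈ 0.1818
After a stylometric feature='present': P(author N) = 0.8·0.1818 / (0.8·0.1818 + 0.9·0.8182) ≈ 0.1649
After a stylometric feature='absent': P(author N) = 0.2·0.1649 / (0.2·0.1649 + 0.1·0.8351) ≈ 0.2832
After a second stylistic marker='absent': P(author N) = 0.3·0.2832 / (0.3·0.2832 + 0.65·0.7168) ≈ 0.1542
After a stylometric feature='present': P(author N) = 0.8·0.1542 / (0.8·0.1542 + 0.9·0.8458) ≈ 0.1395

0.139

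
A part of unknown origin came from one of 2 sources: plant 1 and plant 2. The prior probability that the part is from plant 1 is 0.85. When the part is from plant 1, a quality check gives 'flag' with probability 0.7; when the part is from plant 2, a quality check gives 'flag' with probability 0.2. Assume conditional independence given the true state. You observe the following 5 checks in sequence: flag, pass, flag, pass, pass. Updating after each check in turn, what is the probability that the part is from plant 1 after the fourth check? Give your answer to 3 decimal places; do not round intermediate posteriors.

Each posterior becomes the prior for the next update.
After 'flag': P(plant 1) = 0.7·0.8500 / (0.7·0.8500 + 0.2·0.1500) ≈ 0.9520
After 'pass': P(plant 1) = 0.3·0.9520 / (0.3·0.9520 + 0.8·0.0480) ≈ 0.8815
After 'flag': P(plant 1) = 0.7·0.8815 / (0.7·0.8815 + 0.2·0.1185) ≈ 0.9630
After 'pass': P(plant 1) = 0.3·0.9630 / (0.3·0.9630 + 0.8·0.0370) ≈ 0.9071

0.907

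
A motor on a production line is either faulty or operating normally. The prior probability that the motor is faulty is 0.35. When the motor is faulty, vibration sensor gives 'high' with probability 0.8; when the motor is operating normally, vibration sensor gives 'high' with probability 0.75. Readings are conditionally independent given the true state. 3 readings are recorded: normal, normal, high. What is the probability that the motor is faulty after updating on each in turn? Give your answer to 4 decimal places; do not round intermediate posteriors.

0.2688

After 'normal': P(faulty) = 0.2·0.3500 / (0.2·0.3500 + 0.25·0.6500) ≈ 0.3011
After 'normal': P(faulty) = 0.2·0.3011 / (0.2·0.3011 + 0.25·0.6989) ≈ 0.2563
After 'high': P(faulty) = 0.8·0.2563 / (0.8·0.2563 + 0.75·0.7437) ≈ 0.2688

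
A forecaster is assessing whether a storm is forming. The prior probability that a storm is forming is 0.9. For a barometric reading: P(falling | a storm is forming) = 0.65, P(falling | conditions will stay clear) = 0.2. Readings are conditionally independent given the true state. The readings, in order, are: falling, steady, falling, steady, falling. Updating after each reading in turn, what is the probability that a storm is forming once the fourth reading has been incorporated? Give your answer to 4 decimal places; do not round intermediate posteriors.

0.9479

After 'falling': P(storm) = 0.65·0.9000 / (0.65·0.9000 + 0.2·0.1000) ≈ 0.9669
After 'steady': P(storm) = 0.35·0.9669 / (0.35·0.9669 + 0.8·0.0331) ≈ 0.9275
After 'falling': P(storm) = 0.65·0.9275 / (0.65·0.9275 + 0.2·0.0725) ≈ 0.9765
After 'steady': P(storm) = 0.35·0.9765 / (0.35·0.9765 + 0.8·0.0235) ≈ 0.9479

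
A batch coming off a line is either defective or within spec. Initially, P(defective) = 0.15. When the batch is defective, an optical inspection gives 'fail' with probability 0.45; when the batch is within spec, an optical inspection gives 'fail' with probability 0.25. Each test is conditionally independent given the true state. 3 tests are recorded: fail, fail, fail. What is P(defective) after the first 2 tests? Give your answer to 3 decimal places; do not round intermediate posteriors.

After 'fail': P(defective) = 0.45·0.1500 / (0.45·0.1500 + 0.25·0.8500) ≈ 0.2411
After 'fail': P(defective) = 0.45·0.2411 / (0.45·0.2411 + 0.25·0.7589) ≈ 0.3638

0.364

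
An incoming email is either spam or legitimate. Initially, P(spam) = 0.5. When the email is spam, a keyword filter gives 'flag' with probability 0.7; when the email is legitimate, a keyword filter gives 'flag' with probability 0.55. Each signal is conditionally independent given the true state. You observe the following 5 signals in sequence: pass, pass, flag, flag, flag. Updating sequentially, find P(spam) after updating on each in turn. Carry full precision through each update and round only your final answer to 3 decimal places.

Each posterior becomes the prior for the next update.
After 'pass': P(spam) = 0.3·0.5000 / (0.3·0.5000 + 0.45·0.5000) ≈ 0.4000
After 'pass': P(spam) = 0.3·0.4000 / (0.3·0.4000 + 0.45·0.6000) ≈ 0.3077
After 'flag': P(spam) = 0.7·0.3077 / (0.7·0.3077 + 0.55·0.6923) ≈ 0.3613
After 'flag': P(spam) = 0.7·0.3613 / (0.7·0.3613 + 0.55·0.6387) ≈ 0.4186
After 'flag': P(spam) = 0.7·0.4186 / (0.7·0.4186 + 0.55·0.5814) ≈ 0.4782

0.478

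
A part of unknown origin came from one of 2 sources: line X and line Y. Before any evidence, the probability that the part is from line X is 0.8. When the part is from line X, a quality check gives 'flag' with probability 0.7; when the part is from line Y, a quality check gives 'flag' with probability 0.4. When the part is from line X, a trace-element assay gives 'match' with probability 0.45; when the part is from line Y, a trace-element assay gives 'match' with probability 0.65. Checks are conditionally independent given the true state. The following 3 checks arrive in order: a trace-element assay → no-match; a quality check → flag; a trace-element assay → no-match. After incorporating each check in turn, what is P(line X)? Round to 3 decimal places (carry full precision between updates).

Apply Bayes' rule sequentially, carrying P(line X) forward.
After a trace-element assay='no-match': P(line X) = 0.55·0.8000 / (0.55·0.8000 + 0.35·0.2000) ≈ 0.8627
After a quality check='flag': P(line X) = 0.7·0.8627 / (0.7·0.8627 + 0.4·0.1373) ≈ 0.9167
After a trace-element assay='no-match': P(line X) = 0.55·0.9167 / (0.55·0.9167 + 0.35·0.0833) ≈ 0.9453

0.945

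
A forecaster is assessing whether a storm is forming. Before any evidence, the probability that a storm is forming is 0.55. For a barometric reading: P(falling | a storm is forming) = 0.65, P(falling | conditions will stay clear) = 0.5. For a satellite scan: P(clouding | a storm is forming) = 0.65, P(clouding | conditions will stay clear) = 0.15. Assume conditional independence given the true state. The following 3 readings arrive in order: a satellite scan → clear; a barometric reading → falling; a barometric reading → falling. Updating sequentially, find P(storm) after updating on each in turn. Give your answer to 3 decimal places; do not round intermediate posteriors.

0.460

Each posterior becomes the prior for the next update.
After a satellite scan='clear': P(storm) = 0.35·0.5500 / (0.35·0.5500 + 0.85·0.4500) ≈ 0.3348
After a barometric reading='falling': P(storm) = 0.65·0.3348 / (0.65·0.3348 + 0.5·0.6652) ≈ 0.3955
After a barometric reading='falling': P(storm) = 0.65·0.3955 / (0.65·0.3955 + 0.5·0.6045) ≈ 0.4596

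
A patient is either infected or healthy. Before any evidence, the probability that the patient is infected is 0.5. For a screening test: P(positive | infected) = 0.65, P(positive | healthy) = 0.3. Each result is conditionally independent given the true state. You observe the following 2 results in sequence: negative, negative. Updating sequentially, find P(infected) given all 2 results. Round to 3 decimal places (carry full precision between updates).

0.200

Apply Bayes' rule sequentially, carrying P(infected) forward.
After 'negative': P(infected) = 0.35·0.5000 / (0.35·0.5000 + 0.7·0.5000) ≈ 0.3333
After 'negative': P(infected) = 0.35·0.3333 / (0.35·0.3333 + 0.7·0.6667) ≈ 0.2000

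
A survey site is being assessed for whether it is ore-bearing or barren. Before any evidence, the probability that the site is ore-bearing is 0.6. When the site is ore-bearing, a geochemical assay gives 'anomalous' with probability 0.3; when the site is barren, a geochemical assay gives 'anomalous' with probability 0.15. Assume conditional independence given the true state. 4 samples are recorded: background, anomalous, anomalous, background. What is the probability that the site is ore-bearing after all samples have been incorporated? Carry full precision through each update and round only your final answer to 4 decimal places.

0.8027

After 'background': P(ore) = 0.7·0.6000 / (0.7·0.6000 + 0.85·0.4000) ≈ 0.5526
After 'anomalous': P(ore) = 0.3·0.5526 / (0.3·0.5526 + 0.15·0.4474) ≈ 0.7119
After 'anomalous': P(ore) = 0.3·0.7119 / (0.3·0.7119 + 0.15·0.2881) ≈ 0.8317
After 'background': P(ore) = 0.7·0.8317 / (0.7·0.8317 + 0.85·0.1683) ≈ 0.8027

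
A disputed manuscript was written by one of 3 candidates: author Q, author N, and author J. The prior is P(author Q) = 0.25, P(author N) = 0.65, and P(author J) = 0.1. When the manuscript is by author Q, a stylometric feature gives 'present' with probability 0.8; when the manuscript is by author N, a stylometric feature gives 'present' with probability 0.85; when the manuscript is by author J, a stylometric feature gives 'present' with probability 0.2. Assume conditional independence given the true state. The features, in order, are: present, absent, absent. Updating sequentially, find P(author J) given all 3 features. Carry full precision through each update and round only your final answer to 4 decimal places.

0.3852

Each posterior becomes the prior for the next update.
After 'present': normaliser = 0.8·0.2500 + 0.85·0.6500 + 0.2·0.1000; P(author Q) ≈ 0.2589, P(author N) ≈ 0.7152, P(author J) ≈ 0.0259
After 'absent': normaliser = 0.2·0.2589 + 0.15·0.7152 + 0.8·0.0259; P(author Q) ≈ 0.2880, P(author N) ≈ 0.5968, P(author J) ≈ 0.1152
After 'absent': normaliser = 0.2·0.2880 + 0.15·0.5968 + 0.8·0.1152; P(author Q) ≈ 0.2407, P(author N) ≈ 0.3741, P(author J) ≈ 0.3852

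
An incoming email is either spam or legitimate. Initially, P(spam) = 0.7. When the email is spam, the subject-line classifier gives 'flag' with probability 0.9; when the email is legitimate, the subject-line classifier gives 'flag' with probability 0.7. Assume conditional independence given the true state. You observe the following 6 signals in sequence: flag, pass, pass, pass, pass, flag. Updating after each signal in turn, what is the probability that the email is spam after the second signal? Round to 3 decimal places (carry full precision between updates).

0.500

After 'flag': P(spam) = 0.9·0.7000 / (0.9·0.7000 + 0.7·0.3000) ≈ 0.7500
After 'pass': P(spam) = 0.1·0.7500 / (0.1·0.7500 + 0.3·0.2500) ≈ 0.5000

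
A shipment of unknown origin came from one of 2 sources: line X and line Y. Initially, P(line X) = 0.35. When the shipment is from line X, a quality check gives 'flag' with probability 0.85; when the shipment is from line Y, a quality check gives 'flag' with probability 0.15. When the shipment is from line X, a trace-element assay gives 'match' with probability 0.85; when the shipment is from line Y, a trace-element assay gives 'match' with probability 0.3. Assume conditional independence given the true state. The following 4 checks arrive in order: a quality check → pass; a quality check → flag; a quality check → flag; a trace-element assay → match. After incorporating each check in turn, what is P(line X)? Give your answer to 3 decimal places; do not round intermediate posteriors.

0.896

After a quality check='pass': P(line X) = 0.15·0.3500 / (0.15·0.3500 + 0.85·0.6500) ≈ 0.0868
After a quality check='flag': P(line X) = 0.85·0.0868 / (0.85·0.0868 + 0.15·0.9132) ≈ 0.3500
After a quality check='flag': P(line X) = 0.85·0.3500 / (0.85·0.3500 + 0.15·0.6500) ≈ 0.7532
After a trace-element assay='match': P(line X) = 0.85·0.7532 / (0.85·0.7532 + 0.3·0.2468) ≈ 0.8963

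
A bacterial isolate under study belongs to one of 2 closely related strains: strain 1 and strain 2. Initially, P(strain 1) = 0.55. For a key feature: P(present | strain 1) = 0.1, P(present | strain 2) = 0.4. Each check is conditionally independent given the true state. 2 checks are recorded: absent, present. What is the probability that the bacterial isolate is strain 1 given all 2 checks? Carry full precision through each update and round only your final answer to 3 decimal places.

0.314

After 'absent': P(strain 1) = 0.9·0.5500 / (0.9·0.5500 + 0.6·0.4500) ≈ 0.6471
After 'present': P(strain 1) = 0.1·0.6471 / (0.1·0.6471 + 0.4·0.3529) ≈ 0.3143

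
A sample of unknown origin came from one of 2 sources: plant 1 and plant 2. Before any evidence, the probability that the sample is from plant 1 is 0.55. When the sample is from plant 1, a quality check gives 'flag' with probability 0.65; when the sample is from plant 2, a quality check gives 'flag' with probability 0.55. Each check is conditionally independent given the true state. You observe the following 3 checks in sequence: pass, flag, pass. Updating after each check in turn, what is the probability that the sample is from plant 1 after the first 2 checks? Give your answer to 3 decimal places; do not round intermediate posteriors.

0.529

After 'pass': P(plant 1) = 0.35·0.5500 / (0.35·0.5500 + 0.45·0.4500) ≈ 0.4873
After 'flag': P(plant 1) = 0.65·0.4873 / (0.65·0.4873 + 0.55·0.5127) ≈ 0.5291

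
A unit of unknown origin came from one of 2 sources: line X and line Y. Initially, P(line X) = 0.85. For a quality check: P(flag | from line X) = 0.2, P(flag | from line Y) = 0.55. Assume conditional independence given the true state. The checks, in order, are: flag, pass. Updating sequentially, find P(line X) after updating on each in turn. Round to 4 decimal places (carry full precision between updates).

Apply Bayes' rule sequentially, carrying P(line X) forward.
After 'flag': P(line X) = 0.2·0.8500 / (0.2·0.8500 + 0.55·0.1500) ≈ 0.6733
After 'pass': P(line X) = 0.8·0.6733 / (0.8·0.6733 + 0.45·0.3267) ≈ 0.7856

0.7856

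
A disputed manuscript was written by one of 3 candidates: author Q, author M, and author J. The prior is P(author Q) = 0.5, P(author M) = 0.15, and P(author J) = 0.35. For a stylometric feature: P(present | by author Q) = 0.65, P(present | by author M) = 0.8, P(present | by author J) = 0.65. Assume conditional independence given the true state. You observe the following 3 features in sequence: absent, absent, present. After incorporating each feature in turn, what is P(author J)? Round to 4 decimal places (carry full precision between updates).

0.3845

After 'absent': normaliser = 0.35·0.5000 + 0.2·0.1500 + 0.35·0.3500; P(author Q) ≈ 0.5344, P(author M) ≈ 0.0916, P(author J) ≈ 0.3740
After 'absent': normaliser = 0.35·0.5344 + 0.2·0.0916 + 0.35·0.3740; P(author Q) ≈ 0.5562, P(author M) ≈ 0.0545, P(author J) ≈ 0.3893
After 'present': normaliser = 0.65·0.5562 + 0.8·0.0545 + 0.65·0.3893; P(author Q) ≈ 0.5493, P(author M) ≈ 0.0662, P(author J) ≈ 0.3845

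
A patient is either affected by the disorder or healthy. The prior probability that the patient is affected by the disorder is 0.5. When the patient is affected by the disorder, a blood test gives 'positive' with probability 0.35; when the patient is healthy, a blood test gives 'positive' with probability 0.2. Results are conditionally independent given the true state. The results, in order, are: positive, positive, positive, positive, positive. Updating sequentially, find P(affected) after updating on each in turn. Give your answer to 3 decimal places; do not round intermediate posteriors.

Apply Bayes' rule sequentially, carrying P(affected) forward.
After 'positive': P(affected) = 0.35·0.5000 / (0.35·0.5000 + 0.2·0.5000) ≈ 0.6364
After 'positive': P(affected) = 0.35·0.6364 / (0.35·0.6364 + 0.2·0.3636) ≈ 0.7538
After 'positive': P(affected) = 0.35·0.7538 / (0.35·0.7538 + 0.2·0.2462) ≈ 0.8428
After 'positive': P(affected) = 0.35·0.8428 / (0.35·0.8428 + 0.2·0.1572) ≈ 0.9037
After 'positive': P(affected) = 0.35·0.9037 / (0.35·0.9037 + 0.2·0.0963) ≈ 0.9426

0.943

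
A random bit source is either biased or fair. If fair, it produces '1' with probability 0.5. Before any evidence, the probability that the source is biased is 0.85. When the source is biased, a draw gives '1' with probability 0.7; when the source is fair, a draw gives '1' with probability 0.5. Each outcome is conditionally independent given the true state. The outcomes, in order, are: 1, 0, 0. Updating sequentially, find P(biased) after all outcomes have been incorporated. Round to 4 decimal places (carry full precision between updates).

0.7407

After '1': P(biased) = 0.7·0.8500 / (0.7·0.8500 + 0.5·0.1500) ≈ 0.8881
After '0': P(biased) = 0.3·0.8881 / (0.3·0.8881 + 0.5·0.1119) ≈ 0.8264
After '0': P(biased) = 0.3·0.8264 / (0.3·0.8264 + 0.5·0.1736) ≈ 0.7407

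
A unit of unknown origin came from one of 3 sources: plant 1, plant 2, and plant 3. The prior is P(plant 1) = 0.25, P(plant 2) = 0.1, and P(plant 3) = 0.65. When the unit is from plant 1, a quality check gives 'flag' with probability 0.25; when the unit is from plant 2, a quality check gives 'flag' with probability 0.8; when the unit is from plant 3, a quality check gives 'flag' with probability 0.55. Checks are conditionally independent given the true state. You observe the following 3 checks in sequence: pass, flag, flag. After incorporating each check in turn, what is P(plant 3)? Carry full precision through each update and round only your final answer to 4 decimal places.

Each posterior becomes the prior for the next update.
After 'pass': normaliser = 0.75·0.2500 + 0.2·0.1000 + 0.45·0.6500; P(plant 1) ≈ 0.3750, P(plant 2) ≈ 0.0400, P(plant 3) ≈ 0.5850
After 'flag': normaliser = 0.25·0.3750 + 0.8·0.0400 + 0.55·0.5850; P(plant 1) ≈ 0.2095, P(plant 2) ≈ 0.0715, P(plant 3) ≈ 0.7190
After 'flag': normaliser = 0.25·0.2095 + 0.8·0.0715 + 0.55·0.7190; P(plant 1) ≈ 0.1037, P(plant 2) ≈ 0.1133, P(plant 3) ≈ 0.7830

0.7830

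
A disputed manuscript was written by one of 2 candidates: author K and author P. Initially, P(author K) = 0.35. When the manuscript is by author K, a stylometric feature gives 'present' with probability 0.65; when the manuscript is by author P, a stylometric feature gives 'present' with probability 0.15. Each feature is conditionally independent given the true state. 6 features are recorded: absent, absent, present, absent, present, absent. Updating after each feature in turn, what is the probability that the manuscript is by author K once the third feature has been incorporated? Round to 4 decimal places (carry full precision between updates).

0.2835

After 'absent': P(author K) = 0.35·0.3500 / (0.35·0.3500 + 0.85·0.6500) ≈ 0.1815
After 'absent': P(author K) = 0.35·0.1815 / (0.35·0.1815 + 0.85·0.8185) ≈ 0.0837
After 'present': P(author K) = 0.65·0.0837 / (0.65·0.0837 + 0.15·0.9163) ≈ 0.2835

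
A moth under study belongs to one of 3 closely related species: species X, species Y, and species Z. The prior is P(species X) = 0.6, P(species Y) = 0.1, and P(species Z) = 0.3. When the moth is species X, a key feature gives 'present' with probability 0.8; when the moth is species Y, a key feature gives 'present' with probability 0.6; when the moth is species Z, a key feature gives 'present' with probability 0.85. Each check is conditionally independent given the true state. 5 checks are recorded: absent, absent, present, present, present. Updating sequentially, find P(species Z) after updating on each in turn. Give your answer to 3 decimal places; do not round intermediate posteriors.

After 'absent': normaliser = 0.2·0.6000 + 0.4·0.1000 + 0.15·0.3000; P(species X) ≈ 0.5854, P(species Y) ≈ 0.1951, P(species Z) ≈ 0.2195
After 'absent': normaliser = 0.2·0.5854 + 0.4·0.1951 + 0.15·0.2195; P(species X) ≈ 0.5134, P(species Y) ≈ 0.3422, P(species Z) ≈ 0.1444
After 'present': normaliser = 0.8·0.5134 + 0.6·0.3422 + 0.85·0.1444; P(species X) ≈ 0.5559, P(species Y) ≈ 0.2780, P(species Z) ≈ 0.1661
After 'present': normaliser = 0.8·0.5559 + 0.6·0.2780 + 0.85·0.1661; P(species X) ≈ 0.5908, P(species Y) ≈ 0.2216, P(species Z) ≈ 0.1876
After 'present': normaliser = 0.8·0.5908 + 0.6·0.2216 + 0.85·0.1876; P(species X) ≈ 0.6178, P(species Y) ≈ 0.1738, P(species Z) ≈ 0.2084

0.208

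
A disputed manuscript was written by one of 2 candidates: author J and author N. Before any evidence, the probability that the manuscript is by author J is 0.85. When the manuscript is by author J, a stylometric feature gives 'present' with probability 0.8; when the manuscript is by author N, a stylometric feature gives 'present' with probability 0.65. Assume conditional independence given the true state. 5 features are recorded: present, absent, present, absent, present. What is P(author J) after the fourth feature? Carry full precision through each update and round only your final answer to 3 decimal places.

0.737

After 'present': P(author J) = 0.8·0.8500 / (0.8·0.8500 + 0.65·0.1500) ≈ 0.8746
After 'absent': P(author J) = 0.2·0.8746 / (0.2·0.8746 + 0.35·0.1254) ≈ 0.7994
After 'present': P(author J) = 0.8·0.7994 / (0.8·0.7994 + 0.65·0.2006) ≈ 0.8307
After 'absent': P(author J) = 0.2·0.8307 / (0.2·0.8307 + 0.35·0.1693) ≈ 0.7370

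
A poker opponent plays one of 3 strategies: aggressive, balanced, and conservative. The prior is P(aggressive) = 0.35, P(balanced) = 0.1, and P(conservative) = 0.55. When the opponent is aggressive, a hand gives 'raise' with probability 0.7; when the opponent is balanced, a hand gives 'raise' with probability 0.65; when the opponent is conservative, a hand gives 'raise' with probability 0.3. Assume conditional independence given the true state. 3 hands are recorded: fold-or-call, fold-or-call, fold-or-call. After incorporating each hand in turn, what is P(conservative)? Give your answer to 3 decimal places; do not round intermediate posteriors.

0.932

After 'fold-or-call': normaliser = 0.3·0.3500 + 0.35·0.1000 + 0.7·0.5500; P(aggressive) ≈ 0.2000, P(balanced) ≈ 0.0667, P(conservative) ≈ 0.7333
After 'fold-or-call': normaliser = 0.3·0.2000 + 0.35·0.0667 + 0.7·0.7333; P(aggressive) ≈ 0.1006, P(balanced) ≈ 0.0391, P(conservative) ≈ 0.8603
After 'fold-or-call': normaliser = 0.3·0.1006 + 0.35·0.0391 + 0.7·0.8603; P(aggressive) ≈ 0.0467, P(balanced) ≈ 0.0212, P(conservative) ≈ 0.9321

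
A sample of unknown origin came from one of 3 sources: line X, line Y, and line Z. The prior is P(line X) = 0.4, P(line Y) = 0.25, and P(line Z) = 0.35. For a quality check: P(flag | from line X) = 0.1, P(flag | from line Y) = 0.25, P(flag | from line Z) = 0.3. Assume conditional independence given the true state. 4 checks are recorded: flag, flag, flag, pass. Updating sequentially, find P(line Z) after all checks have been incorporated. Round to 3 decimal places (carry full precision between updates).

After 'flag': normaliser = 0.1·0.4000 + 0.25·0.2500 + 0.3·0.3500; P(line X) ≈ 0.1928, P(line Y) ≈ 0.3012, P(line Z) ≈ 0.5060
After 'flag': normaliser = 0.1·0.1928 + 0.25·0.3012 + 0.3·0.5060; P(line X) ≈ 0.0782, P(line Y) ≈ 0.3056, P(line Z) ≈ 0.6161
After 'flag': normaliser = 0.1·0.0782 + 0.25·0.3056 + 0.3·0.6161; P(line X) ≈ 0.0291, P(line Y) ≈ 0.2840, P(line Z) ≈ 0.6870
After 'pass': normaliser = 0.9·0.0291 + 0.75·0.2840 + 0.7·0.6870; P(line X) ≈ 0.0363, P(line Y) ≈ 0.2958, P(line Z) ≈ 0.6679

0.668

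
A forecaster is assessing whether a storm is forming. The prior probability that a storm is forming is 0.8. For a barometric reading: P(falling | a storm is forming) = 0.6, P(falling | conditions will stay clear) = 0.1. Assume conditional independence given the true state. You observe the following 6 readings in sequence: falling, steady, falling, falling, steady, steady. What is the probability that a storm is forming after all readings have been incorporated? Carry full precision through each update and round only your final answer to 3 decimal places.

0.987

After 'falling': P(storm) = 0.6·0.8000 / (0.6·0.8000 + 0.1·0.2000) ≈ 0.9600
After 'steady': P(storm) = 0.4·0.9600 / (0.4·0.9600 + 0.9·0.0400) ≈ 0.9143
After 'falling': P(storm) = 0.6·0.9143 / (0.6·0.9143 + 0.1·0.0857) ≈ 0.9846
After 'falling': P(storm) = 0.6·0.9846 / (0.6·0.9846 + 0.1·0.0154) ≈ 0.9974
After 'steady': P(storm) = 0.4·0.9974 / (0.4·0.9974 + 0.9·0.0026) ≈ 0.9942
After 'steady': P(storm) = 0.4·0.9942 / (0.4·0.9942 + 0.9·0.0058) ≈ 0.9870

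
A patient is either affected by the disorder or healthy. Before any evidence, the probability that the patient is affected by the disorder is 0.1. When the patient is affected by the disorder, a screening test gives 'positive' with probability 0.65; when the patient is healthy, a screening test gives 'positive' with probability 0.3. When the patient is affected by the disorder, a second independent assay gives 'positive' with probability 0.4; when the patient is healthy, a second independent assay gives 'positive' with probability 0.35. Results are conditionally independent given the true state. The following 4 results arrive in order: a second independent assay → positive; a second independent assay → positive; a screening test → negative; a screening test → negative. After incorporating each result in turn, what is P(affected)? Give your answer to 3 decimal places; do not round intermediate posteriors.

0.035

After a second independent assay='positive': P(affected) = 0.4·0.1000 / (0.4·0.1000 + 0.35·0.9000) ≈ 0.1127
After a second independent assay='positive': P(affected) = 0.4·0.1127 / (0.4·0.1127 + 0.35·0.8873) ≈ 0.1267
After a screening test='negative': P(affected) = 0.35·0.1267 / (0.35·0.1267 + 0.7·0.8733) ≈ 0.0677
After a screening test='negative': P(affected) = 0.35·0.0677 / (0.35·0.0677 + 0.7·0.9323) ≈ 0.0350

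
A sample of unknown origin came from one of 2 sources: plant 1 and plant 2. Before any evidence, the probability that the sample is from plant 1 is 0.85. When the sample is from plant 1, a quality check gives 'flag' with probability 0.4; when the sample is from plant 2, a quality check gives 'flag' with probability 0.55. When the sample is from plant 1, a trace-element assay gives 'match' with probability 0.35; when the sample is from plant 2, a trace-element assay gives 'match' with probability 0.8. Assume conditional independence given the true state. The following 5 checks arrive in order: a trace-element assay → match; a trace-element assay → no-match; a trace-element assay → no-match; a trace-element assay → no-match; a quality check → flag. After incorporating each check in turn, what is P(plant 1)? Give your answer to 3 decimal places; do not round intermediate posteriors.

After a trace-element assay='match': P(plant 1) = 0.35·0.8500 / (0.35·0.8500 + 0.8·0.1500) ≈ 0.7126
After a trace-element assay='no-match': P(plant 1) = 0.65·0.7126 / (0.65·0.7126 + 0.2·0.2874) ≈ 0.8896
After a trace-element assay='no-match': P(plant 1) = 0.65·0.8896 / (0.65·0.8896 + 0.2·0.1104) ≈ 0.9632
After a trace-element assay='no-match': P(plant 1) = 0.65·0.9632 / (0.65·0.9632 + 0.2·0.0368) ≈ 0.9884
After a quality check='flag': P(plant 1) = 0.4·0.9884 / (0.4·0.9884 + 0.55·0.0116) ≈ 0.9841

0.984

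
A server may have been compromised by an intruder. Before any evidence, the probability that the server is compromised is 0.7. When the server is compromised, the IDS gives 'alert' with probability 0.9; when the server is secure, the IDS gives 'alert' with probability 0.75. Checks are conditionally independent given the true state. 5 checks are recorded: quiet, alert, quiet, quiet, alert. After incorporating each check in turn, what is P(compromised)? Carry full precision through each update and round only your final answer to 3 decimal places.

0.177

After 'quiet': P(compromised) = 0.1·0.7000 / (0.1·0.7000 + 0.25·0.3000) ≈ 0.4828
After 'alert': P(compromised) = 0.9·0.4828 / (0.9·0.4828 + 0.75·0.5172) ≈ 0.5283
After 'quiet': P(compromised) = 0.1·0.5283 / (0.1·0.5283 + 0.25·0.4717) ≈ 0.3094
After 'quiet': P(compromised) = 0.1·0.3094 / (0.1·0.3094 + 0.25·0.6906) ≈ 0.1520
After 'alert': P(compromised) = 0.9·0.1520 / (0.9·0.1520 + 0.75·0.8480) ≈ 0.1770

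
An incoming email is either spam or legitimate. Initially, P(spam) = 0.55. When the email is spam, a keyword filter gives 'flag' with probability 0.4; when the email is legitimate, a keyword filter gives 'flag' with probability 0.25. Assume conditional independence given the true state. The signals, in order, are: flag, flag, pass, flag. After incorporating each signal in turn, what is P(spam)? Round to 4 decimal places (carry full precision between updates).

After 'flag': P(spam) = 0.4·0.5500 / (0.4·0.5500 + 0.25·0.4500) ≈ 0.6617
After 'flag': P(spam) = 0.4·0.6617 / (0.4·0.6617 + 0.25·0.3383) ≈ 0.7578
After 'pass': P(spam) = 0.6·0.7578 / (0.6·0.7578 + 0.75·0.2422) ≈ 0.7145
After 'flag': P(spam) = 0.4·0.7145 / (0.4·0.7145 + 0.25·0.2855) ≈ 0.8002

0.8002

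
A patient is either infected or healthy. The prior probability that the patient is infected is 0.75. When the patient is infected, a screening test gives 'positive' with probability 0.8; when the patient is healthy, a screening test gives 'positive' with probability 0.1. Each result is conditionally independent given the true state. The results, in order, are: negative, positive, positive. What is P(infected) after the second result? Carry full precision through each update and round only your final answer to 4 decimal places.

After 'negative': P(infected) = 0.2·0.7500 / (0.2·0.7500 + 0.9·0.2500) ≈ 0.4000
After 'positive': P(infected) = 0.8·0.4000 / (0.8·0.4000 + 0.1·0.6000) ≈ 0.8421

0.8421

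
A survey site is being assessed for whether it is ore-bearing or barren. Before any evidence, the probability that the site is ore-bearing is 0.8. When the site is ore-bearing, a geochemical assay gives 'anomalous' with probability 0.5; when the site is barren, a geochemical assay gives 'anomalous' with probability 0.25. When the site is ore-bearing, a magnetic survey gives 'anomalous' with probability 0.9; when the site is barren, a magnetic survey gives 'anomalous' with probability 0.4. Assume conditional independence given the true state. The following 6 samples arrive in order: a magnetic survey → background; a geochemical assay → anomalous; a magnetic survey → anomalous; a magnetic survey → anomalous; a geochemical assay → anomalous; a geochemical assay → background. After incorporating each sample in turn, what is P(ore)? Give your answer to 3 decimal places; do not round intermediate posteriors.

0.900

After a magnetic survey='background': P(ore) = 0.1·0.8000 / (0.1·0.8000 + 0.6·0.2000) ≈ 0.4000
After a geochemical assay='anomalous': P(ore) = 0.5·0.4000 / (0.5·0.4000 + 0.25·0.6000) ≈ 0.5714
After a magnetic survey='anomalous': P(ore) = 0.9·0.5714 / (0.9·0.5714 + 0.4·0.4286) ≈ 0.7500
After a magnetic survey='anomalous': P(ore) = 0.9·0.7500 / (0.9·0.7500 + 0.4·0.2500) ≈ 0.8710
After a geochemical assay='anomalous': P(ore) = 0.5·0.8710 / (0.5·0.8710 + 0.25·0.1290) ≈ 0.9310
After a geochemical assay='background': P(ore) = 0.5·0.9310 / (0.5·0.9310 + 0.75·0.0690) ≈ 0.9000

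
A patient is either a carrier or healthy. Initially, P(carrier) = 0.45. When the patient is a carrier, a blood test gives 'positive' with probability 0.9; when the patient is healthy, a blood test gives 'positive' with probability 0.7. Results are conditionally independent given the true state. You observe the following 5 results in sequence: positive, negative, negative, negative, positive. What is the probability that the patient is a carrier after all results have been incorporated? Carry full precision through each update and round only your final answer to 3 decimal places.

Each posterior becomes the prior for the next update.
After 'positive': P(carrier) = 0.9·0.4500 / (0.9·0.4500 + 0.7·0.5500) ≈ 0.5127
After 'negative': P(carrier) = 0.1·0.5127 / (0.1·0.5127 + 0.3·0.4873) ≈ 0.2596
After 'negative': P(carrier) = 0.1·0.2596 / (0.1·0.2596 + 0.3·0.7404) ≈ 0.1047
After 'negative': P(carrier) = 0.1·0.1047 / (0.1·0.1047 + 0.3·0.8953) ≈ 0.0375
After 'positive': P(carrier) = 0.9·0.0375 / (0.9·0.0375 + 0.7·0.9625) ≈ 0.0477

0.048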